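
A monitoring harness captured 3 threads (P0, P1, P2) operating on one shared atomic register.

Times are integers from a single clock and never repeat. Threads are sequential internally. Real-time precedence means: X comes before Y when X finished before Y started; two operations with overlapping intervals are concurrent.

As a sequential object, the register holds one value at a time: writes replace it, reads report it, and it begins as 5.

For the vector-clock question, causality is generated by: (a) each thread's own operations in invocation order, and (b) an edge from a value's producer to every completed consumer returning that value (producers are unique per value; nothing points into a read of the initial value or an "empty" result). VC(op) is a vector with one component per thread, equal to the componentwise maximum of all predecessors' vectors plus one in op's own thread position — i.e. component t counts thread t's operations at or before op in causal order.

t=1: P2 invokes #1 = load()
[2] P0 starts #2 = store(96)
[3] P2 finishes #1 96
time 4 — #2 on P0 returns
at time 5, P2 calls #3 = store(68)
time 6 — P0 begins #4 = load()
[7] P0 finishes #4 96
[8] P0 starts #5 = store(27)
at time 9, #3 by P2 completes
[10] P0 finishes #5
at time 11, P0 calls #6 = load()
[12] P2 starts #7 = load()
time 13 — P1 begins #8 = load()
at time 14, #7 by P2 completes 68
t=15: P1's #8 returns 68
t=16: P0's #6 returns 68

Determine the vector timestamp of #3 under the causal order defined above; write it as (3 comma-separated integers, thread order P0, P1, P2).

#2 (invocation 2): nothing precedes it; P0's component alone gives (1, 0, 0)
#1 (invocation 1): componentwise max over VC(#2)=(1, 0, 0), +1 at P2, giving (1, 0, 1)
#4 (invocation 6): componentwise max over VC(#2)=(1, 0, 0), +1 at P0, giving (2, 0, 0)
#3 (invocation 5): componentwise max over VC(#1)=(1, 0, 1), +1 at P2, giving (1, 0, 2)
#5 (invocation 8): componentwise max over VC(#4)=(2, 0, 0), +1 at P0, giving (3, 0, 0)
#7 (invocation 12): componentwise max over VC(#3)=(1, 0, 2), +1 at P2, giving (1, 0, 3)
#8 (invocation 13): componentwise max over VC(#3)=(1, 0, 2), +1 at P1, giving (1, 1, 2)
#6 (invocation 11): componentwise max over VC(#3)=(1, 0, 2), VC(#5)=(3, 0, 0), +1 at P0, giving (4, 0, 2)
target: VC(#3) = (1, 0, 2)

(1, 0, 2)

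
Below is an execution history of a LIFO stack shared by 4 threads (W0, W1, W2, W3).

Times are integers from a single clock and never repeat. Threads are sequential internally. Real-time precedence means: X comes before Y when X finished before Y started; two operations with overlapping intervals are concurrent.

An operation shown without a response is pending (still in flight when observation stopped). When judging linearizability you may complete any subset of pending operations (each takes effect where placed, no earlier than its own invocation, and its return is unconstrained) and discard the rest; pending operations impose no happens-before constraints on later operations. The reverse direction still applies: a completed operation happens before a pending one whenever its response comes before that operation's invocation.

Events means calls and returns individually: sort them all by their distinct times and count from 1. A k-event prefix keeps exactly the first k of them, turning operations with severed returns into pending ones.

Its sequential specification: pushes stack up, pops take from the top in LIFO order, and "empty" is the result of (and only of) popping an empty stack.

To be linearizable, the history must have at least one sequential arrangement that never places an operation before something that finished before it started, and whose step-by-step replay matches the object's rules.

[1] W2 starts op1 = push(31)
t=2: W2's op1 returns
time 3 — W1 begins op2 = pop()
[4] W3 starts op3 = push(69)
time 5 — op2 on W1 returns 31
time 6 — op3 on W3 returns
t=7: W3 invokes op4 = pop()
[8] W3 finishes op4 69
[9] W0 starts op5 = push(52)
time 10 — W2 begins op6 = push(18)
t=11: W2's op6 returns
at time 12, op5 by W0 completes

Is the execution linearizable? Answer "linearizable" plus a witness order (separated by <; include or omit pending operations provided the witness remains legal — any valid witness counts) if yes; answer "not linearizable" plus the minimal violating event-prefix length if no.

1. op1 push(31), leaving stack <31>
2. op2 pop() → 31, leaving stack <>
3. op3 push(69), leaving stack <69>
4. op4 pop() → 69, leaving stack <>
5. op5 push(52), leaving stack <52>
6. op6 push(18), leaving stack <52,18>

linearizable — witness: op1 < op2 < op3 < op4 < op5 < op6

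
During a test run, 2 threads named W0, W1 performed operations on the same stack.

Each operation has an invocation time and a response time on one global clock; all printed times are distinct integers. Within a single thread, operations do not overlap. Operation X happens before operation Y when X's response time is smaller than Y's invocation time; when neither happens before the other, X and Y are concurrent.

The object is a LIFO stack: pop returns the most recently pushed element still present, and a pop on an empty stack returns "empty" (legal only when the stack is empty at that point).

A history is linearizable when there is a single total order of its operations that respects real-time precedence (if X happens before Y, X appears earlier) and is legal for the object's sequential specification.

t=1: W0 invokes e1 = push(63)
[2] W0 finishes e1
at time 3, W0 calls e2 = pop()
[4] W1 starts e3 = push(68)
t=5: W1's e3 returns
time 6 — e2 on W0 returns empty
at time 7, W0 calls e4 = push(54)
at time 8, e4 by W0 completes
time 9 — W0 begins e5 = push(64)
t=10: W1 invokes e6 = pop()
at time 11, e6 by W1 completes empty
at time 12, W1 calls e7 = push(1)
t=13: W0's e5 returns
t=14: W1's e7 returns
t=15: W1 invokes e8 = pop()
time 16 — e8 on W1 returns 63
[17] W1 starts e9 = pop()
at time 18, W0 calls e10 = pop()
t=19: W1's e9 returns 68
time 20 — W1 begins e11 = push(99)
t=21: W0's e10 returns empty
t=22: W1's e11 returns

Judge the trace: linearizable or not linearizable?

not linearizable

events 1..5 are fine; event 6 — the response of e2 at time 6 — makes the prefix non-linearizable
2 orders of the 3 completed stack ops respect real time; none is legal
take e1, e2, e3: step 2 already fails, because e2 pop() → empty cannot occur there
take e1, e3, e2: step 3 already fails, because e2 pop() → empty cannot occur there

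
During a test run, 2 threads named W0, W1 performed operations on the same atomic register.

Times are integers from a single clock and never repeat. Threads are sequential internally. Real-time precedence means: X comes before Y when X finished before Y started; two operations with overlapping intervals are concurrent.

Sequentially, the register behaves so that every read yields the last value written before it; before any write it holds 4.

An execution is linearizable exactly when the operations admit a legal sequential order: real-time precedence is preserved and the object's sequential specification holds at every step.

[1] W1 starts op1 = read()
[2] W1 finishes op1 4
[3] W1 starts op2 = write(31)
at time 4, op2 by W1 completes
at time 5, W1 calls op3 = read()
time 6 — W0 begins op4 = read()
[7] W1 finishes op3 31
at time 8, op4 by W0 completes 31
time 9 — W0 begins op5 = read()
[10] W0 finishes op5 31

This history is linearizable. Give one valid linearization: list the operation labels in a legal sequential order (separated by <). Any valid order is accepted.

1. op1 read() → 4, leaving value 4
2. op2 write(31), leaving value 31
3. op3 read() → 31, leaving value 31
4. op4 read() → 31, leaving value 31
5. op5 read() → 31, leaving value 31

op1 < op2 < op3 < op4 < op5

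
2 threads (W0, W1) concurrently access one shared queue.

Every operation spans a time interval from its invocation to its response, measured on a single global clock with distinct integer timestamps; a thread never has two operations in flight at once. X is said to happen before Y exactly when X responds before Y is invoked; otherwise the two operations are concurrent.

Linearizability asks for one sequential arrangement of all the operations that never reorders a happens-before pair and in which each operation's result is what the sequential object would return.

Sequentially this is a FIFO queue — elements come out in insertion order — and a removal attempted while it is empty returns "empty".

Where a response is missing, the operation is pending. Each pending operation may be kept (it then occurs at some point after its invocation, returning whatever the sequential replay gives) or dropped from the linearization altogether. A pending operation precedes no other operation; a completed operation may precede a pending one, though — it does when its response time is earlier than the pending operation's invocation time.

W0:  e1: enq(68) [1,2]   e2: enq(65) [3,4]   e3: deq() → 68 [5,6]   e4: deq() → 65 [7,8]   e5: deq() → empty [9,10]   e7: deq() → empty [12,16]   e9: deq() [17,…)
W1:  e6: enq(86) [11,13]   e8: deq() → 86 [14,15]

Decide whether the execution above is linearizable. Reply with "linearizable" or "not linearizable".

linearizable

a witness: e1, e2, e3, e4, e5, e6, e8, e7
after step 1 (e1 enq(68)): queue <68>
after step 2 (e2 enq(65)): queue <68,65>
after step 3 (e3 deq() → 68): queue <65>
after step 4 (e4 deq() → 65): queue <>
after step 5 (e5 deq() → empty): queue <>
after step 6 (e6 enq(86)): queue <86>
after step 7 (e8 deq() → 86): queue <>
after step 8 (e7 deq() → empty): queue <>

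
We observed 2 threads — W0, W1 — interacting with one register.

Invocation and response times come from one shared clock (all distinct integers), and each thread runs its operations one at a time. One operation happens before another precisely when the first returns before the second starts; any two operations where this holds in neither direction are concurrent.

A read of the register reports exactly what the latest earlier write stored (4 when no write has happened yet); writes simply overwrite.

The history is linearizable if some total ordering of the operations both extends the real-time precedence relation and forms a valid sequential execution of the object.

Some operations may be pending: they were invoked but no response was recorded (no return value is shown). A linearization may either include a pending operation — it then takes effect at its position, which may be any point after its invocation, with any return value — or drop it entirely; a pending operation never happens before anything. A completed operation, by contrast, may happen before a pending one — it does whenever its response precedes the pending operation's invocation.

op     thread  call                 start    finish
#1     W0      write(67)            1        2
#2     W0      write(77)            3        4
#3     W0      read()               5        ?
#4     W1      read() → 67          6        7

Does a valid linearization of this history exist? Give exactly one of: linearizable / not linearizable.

not linearizable

cut after 6 events: linearizable; cut after 7 events (#4 responds, time 7): not linearizable
a single order respects real time; the 3 completed register operations fail replay along it
no completion choice of the 1 pending operation (#3) rescues it — every subset was tried
one such order, #1, #2, #4 (pending dropped), breaks at step 3 where #4 read() → 67 is illegal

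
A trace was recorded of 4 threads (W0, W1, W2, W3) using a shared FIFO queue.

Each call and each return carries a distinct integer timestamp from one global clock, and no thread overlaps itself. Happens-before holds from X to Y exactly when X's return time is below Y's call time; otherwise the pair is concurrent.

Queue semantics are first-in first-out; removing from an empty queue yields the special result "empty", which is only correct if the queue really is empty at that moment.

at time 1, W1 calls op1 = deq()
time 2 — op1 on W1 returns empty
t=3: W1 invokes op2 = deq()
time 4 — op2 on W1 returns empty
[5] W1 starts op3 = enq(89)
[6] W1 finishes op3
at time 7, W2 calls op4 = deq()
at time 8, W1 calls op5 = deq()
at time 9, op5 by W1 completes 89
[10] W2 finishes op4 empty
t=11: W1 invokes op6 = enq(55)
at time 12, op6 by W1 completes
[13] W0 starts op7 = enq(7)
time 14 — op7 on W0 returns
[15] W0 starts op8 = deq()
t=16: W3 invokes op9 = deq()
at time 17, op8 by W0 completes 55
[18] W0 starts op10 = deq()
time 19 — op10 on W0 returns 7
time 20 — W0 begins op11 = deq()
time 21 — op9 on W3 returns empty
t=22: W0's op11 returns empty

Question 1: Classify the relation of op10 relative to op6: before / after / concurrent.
Answer: after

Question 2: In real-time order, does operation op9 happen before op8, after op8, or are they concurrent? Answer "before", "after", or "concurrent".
Answer: concurrent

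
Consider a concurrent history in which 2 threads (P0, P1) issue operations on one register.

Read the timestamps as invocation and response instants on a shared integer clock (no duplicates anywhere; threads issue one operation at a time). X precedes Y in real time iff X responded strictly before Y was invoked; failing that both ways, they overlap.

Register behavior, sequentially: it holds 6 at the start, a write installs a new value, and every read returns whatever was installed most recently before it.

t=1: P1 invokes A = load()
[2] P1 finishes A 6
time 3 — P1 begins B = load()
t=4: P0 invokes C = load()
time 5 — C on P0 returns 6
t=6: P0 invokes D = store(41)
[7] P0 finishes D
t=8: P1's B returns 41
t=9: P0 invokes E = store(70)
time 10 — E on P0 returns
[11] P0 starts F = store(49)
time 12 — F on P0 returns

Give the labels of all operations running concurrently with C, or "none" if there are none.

B

overlap test against C [4,5]: concurrent iff the interval meets 4..5
A [1,2]: before
B [3,8]: concurrent
D [6,7]: after
E [9,10]: after
F [11,12]: after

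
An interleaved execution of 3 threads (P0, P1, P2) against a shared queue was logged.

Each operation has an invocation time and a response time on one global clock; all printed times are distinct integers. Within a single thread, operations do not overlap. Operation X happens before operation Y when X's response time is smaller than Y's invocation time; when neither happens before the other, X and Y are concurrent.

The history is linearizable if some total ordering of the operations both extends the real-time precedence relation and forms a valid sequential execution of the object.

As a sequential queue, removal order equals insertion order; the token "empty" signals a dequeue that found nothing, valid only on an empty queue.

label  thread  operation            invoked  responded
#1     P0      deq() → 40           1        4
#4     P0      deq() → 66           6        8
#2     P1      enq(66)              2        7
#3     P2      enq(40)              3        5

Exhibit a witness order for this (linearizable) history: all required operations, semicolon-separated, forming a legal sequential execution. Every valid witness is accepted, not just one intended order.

#3; #1; #2; #4

1. #3 enq(40), leaving queue <40>
2. #1 deq() → 40, leaving queue <>
3. #2 enq(66), leaving queue <66>
4. #4 deq() → 66, leaving queue <>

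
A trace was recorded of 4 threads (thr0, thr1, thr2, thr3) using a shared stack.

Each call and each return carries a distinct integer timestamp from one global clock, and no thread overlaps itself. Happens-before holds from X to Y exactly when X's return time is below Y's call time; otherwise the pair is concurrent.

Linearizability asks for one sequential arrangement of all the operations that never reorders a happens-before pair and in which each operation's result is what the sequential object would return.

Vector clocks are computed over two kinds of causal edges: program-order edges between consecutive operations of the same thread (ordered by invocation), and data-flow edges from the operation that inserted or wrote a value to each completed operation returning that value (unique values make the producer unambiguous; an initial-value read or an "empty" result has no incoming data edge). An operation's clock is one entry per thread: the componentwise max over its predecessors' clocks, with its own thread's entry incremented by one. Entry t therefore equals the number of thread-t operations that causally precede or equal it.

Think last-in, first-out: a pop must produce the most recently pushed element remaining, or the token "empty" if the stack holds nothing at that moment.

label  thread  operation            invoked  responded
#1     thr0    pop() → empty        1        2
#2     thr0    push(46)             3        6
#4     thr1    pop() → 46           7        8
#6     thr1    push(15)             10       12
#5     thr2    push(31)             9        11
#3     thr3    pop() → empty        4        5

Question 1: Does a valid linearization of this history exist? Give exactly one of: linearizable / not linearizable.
linearizable

a witness: #1, #3, #2, #4, #5, #6
1. #1 pop() → empty, leaving stack <>
2. #3 pop() → empty, leaving stack <>
3. #2 push(46), leaving stack <46>
4. #4 pop() → 46, leaving stack <>
5. #5 push(31), leaving stack <31>
6. #6 push(15), leaving stack <31,15>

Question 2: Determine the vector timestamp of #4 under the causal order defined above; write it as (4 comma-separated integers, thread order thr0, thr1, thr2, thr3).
(2, 1, 0, 0)

#3 (invocation 4): nothing precedes it; thr3's component alone gives (0, 0, 0, 1)
#5 (invocation 9): nothing precedes it; thr2's component alone gives (0, 0, 1, 0)
#1 (invocation 1): nothing precedes it; thr0's component alone gives (1, 0, 0, 0)
#2 (invocation 3): componentwise max over VC(#1)=(1, 0, 0, 0), +1 at thr0, giving (2, 0, 0, 0)
#4 (invocation 7): componentwise max over VC(#2)=(2, 0, 0, 0), +1 at thr1, giving (2, 1, 0, 0)
#6 (invocation 10): componentwise max over VC(#4)=(2, 1, 0, 0), +1 at thr1, giving (2, 2, 0, 0)
target: VC(#4) = (2, 1, 0, 0)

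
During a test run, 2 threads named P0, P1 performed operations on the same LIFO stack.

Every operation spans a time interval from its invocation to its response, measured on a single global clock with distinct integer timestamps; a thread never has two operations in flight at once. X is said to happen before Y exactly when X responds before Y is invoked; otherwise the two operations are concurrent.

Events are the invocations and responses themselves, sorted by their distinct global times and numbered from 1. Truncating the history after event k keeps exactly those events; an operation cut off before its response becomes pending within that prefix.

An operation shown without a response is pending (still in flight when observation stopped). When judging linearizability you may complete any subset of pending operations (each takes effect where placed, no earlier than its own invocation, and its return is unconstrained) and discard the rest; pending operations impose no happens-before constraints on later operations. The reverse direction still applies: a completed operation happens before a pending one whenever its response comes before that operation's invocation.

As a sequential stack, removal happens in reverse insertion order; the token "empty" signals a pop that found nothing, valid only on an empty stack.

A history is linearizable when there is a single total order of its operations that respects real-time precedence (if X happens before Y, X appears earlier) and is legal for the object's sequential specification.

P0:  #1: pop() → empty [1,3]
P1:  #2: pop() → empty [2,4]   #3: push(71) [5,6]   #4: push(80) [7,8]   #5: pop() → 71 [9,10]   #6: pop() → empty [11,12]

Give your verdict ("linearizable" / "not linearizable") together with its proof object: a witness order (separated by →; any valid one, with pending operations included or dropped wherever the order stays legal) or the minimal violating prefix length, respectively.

not linearizable — minimal violating prefix: 10 events

prefix check: 1..9 passes, 1..10 fails once #5's time-10 response joins
real-time-consistent orders of the 5 completed operations: 2 — all fail the LIFO stack replay
take #1, #2, #3, #4, #5: step 5 already fails, because #5 pop() → 71 cannot occur there
take #2, #1, #3, #4, #5: step 5 already fails, because #5 pop() → 71 cannot occur there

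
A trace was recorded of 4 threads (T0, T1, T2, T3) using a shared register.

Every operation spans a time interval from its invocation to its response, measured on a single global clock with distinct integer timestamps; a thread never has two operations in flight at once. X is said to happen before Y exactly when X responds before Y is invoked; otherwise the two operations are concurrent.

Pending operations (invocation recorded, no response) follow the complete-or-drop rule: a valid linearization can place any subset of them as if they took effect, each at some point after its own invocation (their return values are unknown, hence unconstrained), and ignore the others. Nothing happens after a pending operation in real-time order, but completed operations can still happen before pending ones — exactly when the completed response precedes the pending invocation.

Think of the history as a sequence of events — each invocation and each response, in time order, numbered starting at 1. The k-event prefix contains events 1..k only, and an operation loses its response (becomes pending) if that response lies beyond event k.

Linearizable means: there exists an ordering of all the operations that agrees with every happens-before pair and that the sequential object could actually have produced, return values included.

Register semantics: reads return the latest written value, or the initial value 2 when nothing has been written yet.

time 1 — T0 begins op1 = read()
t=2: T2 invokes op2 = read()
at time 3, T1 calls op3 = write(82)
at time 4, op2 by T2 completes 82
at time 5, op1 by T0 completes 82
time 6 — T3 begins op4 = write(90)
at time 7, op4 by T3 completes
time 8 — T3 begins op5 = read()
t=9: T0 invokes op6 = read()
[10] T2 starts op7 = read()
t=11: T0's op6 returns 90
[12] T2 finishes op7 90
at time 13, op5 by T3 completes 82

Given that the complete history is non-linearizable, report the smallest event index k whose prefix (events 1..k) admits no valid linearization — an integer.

a valid linearization of events 1..12 exists, for instance op3, op1, op2, op4, op5, op6, op7:
after step 1 (op3 write(82) (pending, included)): value 82
after step 2 (op1 read() → 82): value 82
after step 3 (op2 read() → 82): value 82
after step 4 (op4 write(90)): value 90
after step 5 (op5 read() (pending, included)): value 90
after step 6 (op6 read() → 90): value 90
after step 7 (op7 read() → 90): value 90
adding event 13 (op5 responds at 13) leaves no legal real-time order
no completion choice of the 1 pending operation (op3) rescues it — every subset was tried
take op1, op2, op4, op5, op6, op7 (pending dropped): step 1 already fails, because op1 read() → 82 cannot occur there
take op1, op2, op4, op5, op7, op6 (pending dropped): step 1 already fails, because op1 read() → 82 cannot occur there

13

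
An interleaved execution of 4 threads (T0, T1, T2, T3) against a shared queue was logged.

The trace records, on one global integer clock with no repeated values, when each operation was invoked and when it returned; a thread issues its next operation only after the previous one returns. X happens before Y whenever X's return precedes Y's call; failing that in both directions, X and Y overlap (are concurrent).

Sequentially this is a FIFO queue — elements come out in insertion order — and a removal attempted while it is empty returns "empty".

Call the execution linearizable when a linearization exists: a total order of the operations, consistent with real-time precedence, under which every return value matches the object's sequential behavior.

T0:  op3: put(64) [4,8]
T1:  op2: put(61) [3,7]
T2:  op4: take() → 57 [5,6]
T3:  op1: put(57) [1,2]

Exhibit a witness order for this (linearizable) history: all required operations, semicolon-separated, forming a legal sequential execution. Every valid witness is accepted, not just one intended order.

step 1: op1 put(57) — queue <57>
step 2: op2 put(61) — queue <57,61>
step 3: op3 put(64) — queue <57,61,64>
step 4: op4 take() → 57 — queue <61,64>

op1; op2; op3; op4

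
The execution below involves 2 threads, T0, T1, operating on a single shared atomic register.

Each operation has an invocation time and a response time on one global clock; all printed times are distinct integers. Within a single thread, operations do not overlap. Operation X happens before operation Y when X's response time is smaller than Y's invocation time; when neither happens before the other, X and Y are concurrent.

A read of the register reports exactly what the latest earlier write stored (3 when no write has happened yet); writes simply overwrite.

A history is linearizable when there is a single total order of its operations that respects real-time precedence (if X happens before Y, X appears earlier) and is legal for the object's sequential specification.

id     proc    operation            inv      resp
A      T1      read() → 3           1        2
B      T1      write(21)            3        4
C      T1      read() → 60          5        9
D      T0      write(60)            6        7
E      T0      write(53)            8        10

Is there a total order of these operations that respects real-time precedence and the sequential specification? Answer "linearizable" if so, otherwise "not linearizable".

linearizable

witness order: A, B, D, C, E
1. A read() → 3, leaving value 3
2. B write(21), leaving value 21
3. D write(60), leaving value 60
4. C read() → 60, leaving value 60
5. E write(53), leaving value 53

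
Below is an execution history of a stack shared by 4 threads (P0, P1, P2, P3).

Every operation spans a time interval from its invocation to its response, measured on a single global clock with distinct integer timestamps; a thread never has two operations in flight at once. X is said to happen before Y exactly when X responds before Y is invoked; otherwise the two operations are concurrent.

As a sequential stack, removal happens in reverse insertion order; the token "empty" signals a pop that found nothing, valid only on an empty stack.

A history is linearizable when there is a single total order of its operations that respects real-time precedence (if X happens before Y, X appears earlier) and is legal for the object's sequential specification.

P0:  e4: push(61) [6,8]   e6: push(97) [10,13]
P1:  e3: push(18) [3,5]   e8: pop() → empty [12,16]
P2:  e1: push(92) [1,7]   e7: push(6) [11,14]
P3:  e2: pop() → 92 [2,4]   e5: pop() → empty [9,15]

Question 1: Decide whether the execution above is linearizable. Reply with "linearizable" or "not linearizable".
through event 14 a valid linearization exists; event 15 (e5 responding at time 15) ends that
real-time-consistent orders of the 7 completed operations: 48 — all fail the stack replay
no escape via the 1 pending operation (e8): every completion choice fails
for example e1, e2, e3, e4, e5, e6, e7 (pending dropped) fails at step 5: e5 pop() → empty is not legal there
for example e1, e2, e3, e4, e5, e7, e6 (pending dropped) fails at step 5: e5 pop() → empty is not legal there

not linearizable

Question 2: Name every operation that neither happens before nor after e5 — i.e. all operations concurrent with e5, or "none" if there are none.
concurrent with e5 ([9,15]): every op whose interval crosses 9..15
e1 [1,7]: before
e2 [2,4]: before
e3 [3,5]: before
e4 [6,8]: before
e6 [10,13]: concurrent
e7 [11,14]: concurrent
e8 [12,16]: concurrent

e6, e7, e8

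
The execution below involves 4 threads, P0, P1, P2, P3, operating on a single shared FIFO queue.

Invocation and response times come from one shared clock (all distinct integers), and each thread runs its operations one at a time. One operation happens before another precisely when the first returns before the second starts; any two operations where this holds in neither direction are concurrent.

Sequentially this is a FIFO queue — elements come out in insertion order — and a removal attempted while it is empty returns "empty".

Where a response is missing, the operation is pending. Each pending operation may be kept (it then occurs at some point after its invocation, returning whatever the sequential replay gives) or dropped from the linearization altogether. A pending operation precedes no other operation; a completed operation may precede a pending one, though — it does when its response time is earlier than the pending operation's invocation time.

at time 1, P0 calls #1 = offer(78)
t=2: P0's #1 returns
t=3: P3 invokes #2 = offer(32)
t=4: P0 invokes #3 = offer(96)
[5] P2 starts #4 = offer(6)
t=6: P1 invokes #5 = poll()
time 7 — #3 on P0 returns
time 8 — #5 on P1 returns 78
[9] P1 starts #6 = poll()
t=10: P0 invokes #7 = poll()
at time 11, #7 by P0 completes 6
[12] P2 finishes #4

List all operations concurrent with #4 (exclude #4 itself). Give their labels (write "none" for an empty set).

#2, #3, #5, #6, #7

#4 runs from 5 to 12; window-overlapping ops are concurrent
#1 [1,2]: before
#2 [3,…): concurrent
#3 [4,7]: concurrent
#5 [6,8]: concurrent
#6 [9,…): concurrent
#7 [10,11]: concurrent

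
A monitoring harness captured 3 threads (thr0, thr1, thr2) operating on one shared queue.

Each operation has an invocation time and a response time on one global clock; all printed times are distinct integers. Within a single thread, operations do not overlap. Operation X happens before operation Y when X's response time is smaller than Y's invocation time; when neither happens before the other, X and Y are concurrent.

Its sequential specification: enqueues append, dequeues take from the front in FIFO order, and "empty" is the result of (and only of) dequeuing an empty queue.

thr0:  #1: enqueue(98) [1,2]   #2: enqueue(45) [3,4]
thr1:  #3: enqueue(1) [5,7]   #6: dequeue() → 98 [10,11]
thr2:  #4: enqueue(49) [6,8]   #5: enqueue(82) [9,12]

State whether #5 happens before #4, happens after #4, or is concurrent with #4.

#5 spans [9,12], #4 spans [6,8]
resp(#4)=8 < inv(#5)=9

after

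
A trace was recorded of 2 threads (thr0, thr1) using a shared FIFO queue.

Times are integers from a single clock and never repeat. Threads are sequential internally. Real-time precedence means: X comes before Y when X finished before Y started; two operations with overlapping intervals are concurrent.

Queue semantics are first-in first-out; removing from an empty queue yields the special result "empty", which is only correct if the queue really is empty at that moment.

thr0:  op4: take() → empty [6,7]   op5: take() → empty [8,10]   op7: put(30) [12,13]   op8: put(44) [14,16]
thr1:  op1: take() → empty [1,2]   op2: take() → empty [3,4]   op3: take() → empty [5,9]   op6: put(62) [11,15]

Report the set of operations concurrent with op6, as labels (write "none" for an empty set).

op7, op8

op6 spans [11,15]: anything still running between times 11 and 15 counts as concurrent
op1 [1,2]: before
op2 [3,4]: before
op3 [5,9]: before
op4 [6,7]: before
op5 [8,10]: before
op7 [12,13]: concurrent
op8 [14,16]: concurrent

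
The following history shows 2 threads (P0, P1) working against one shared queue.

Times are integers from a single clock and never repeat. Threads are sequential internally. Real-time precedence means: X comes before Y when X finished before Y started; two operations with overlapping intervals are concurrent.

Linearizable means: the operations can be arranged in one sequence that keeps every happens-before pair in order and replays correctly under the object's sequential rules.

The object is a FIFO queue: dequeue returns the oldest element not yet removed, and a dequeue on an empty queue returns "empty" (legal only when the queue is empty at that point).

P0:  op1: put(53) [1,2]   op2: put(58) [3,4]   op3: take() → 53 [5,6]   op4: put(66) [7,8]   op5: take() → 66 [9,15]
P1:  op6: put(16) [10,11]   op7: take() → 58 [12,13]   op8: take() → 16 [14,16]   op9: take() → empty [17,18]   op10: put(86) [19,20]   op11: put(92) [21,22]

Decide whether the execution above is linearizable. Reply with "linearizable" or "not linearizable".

a witness: op1, op2, op3, op4, op6, op7, op5, op8, op9, op10, op11
1. op1 put(53), leaving queue <53>
2. op2 put(58), leaving queue <53,58>
3. op3 take() → 53, leaving queue <58>
4. op4 put(66), leaving queue <58,66>
5. op6 put(16), leaving queue <58,66,16>
6. op7 take() → 58, leaving queue <66,16>
7. op5 take() → 66, leaving queue <16>
8. op8 take() → 16, leaving queue <>
9. op9 take() → empty, leaving queue <>
10. op10 put(86), leaving queue <86>
11. op11 put(92), leaving queue <86,92>

linearizable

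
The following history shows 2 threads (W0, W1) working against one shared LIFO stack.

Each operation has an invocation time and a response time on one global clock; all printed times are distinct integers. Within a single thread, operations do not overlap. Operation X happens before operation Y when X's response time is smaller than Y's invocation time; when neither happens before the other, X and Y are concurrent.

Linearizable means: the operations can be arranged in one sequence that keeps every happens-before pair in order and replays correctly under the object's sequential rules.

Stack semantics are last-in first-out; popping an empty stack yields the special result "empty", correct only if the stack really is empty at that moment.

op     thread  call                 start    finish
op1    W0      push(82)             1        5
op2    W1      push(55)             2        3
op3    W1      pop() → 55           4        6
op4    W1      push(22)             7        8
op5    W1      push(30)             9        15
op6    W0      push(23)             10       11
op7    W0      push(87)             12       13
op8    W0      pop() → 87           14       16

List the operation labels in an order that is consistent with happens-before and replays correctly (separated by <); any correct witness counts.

op1 < op2 < op3 < op4 < op5 < op6 < op7 < op8

step 1: op1 push(82) — stack <82>
step 2: op2 push(55) — stack <82,55>
step 3: op3 pop() → 55 — stack <82>
step 4: op4 push(22) — stack <82,22>
step 5: op5 push(30) — stack <82,22,30>
step 6: op6 push(23) — stack <82,22,30,23>
step 7: op7 push(87) — stack <82,22,30,23,87>
step 8: op8 pop() → 87 — stack <82,22,30,23>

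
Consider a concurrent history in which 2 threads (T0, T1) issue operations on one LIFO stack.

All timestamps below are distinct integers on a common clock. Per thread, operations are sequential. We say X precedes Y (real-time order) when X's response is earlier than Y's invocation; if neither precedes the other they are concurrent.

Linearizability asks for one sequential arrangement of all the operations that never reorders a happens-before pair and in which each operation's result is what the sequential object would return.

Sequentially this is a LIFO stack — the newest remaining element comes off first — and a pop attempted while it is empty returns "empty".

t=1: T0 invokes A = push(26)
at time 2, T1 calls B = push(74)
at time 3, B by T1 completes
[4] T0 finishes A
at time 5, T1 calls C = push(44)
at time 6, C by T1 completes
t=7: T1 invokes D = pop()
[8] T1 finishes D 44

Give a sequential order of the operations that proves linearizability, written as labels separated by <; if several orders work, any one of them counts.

1. A push(26), leaving stack <26>
2. B push(74), leaving stack <26,74>
3. C push(44), leaving stack <26,74,44>
4. D pop() → 44, leaving stack <26,74>

A < B < C < D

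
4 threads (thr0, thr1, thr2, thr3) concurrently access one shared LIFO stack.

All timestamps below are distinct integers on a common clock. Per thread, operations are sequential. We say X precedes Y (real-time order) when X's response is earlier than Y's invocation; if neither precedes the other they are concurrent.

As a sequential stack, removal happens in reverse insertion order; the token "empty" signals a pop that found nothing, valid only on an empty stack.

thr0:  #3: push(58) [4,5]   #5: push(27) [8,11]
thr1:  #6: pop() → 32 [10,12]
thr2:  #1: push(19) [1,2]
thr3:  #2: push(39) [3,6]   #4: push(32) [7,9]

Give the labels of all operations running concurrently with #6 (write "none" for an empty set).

#5

#6 spans [10,12]; an op avoiding the whole window 10..12 is ordered, any other is concurrent
#1 [1,2]: before
#2 [3,6]: before
#3 [4,5]: before
#4 [7,9]: before
#5 [8,11]: concurrent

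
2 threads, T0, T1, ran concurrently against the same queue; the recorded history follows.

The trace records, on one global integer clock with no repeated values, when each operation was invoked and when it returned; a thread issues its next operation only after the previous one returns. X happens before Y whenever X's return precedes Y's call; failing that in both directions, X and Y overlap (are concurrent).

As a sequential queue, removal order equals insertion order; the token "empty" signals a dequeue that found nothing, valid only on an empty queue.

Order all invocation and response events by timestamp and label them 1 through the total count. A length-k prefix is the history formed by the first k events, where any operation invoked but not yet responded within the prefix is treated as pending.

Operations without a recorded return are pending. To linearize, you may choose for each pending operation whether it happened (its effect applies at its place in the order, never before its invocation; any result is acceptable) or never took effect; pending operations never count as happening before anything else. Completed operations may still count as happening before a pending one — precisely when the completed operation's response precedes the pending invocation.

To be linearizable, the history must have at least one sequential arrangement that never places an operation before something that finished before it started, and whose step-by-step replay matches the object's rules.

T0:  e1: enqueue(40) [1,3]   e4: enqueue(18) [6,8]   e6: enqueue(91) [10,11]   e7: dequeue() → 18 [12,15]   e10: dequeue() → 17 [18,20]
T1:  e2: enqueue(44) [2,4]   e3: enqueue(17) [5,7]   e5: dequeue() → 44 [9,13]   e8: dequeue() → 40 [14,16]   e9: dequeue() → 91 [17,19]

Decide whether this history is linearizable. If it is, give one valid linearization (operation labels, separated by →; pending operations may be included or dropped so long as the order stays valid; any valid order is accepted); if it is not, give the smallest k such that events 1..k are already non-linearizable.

1. e2 enqueue(44), leaving queue <44>
2. e1 enqueue(40), leaving queue <44,40>
3. e4 enqueue(18), leaving queue <44,40,18>
4. e3 enqueue(17), leaving queue <44,40,18,17>
5. e5 dequeue() → 44, leaving queue <40,18,17>
6. e6 enqueue(91), leaving queue <40,18,17,91>
7. e8 dequeue() → 40, leaving queue <18,17,91>
8. e7 dequeue() → 18, leaving queue <17,91>
9. e10 dequeue() → 17, leaving queue <91>
10. e9 dequeue() → 91, leaving queue <>

linearizable — witness: e2 → e1 → e4 → e3 → e5 → e6 → e8 → e7 → e10 → e9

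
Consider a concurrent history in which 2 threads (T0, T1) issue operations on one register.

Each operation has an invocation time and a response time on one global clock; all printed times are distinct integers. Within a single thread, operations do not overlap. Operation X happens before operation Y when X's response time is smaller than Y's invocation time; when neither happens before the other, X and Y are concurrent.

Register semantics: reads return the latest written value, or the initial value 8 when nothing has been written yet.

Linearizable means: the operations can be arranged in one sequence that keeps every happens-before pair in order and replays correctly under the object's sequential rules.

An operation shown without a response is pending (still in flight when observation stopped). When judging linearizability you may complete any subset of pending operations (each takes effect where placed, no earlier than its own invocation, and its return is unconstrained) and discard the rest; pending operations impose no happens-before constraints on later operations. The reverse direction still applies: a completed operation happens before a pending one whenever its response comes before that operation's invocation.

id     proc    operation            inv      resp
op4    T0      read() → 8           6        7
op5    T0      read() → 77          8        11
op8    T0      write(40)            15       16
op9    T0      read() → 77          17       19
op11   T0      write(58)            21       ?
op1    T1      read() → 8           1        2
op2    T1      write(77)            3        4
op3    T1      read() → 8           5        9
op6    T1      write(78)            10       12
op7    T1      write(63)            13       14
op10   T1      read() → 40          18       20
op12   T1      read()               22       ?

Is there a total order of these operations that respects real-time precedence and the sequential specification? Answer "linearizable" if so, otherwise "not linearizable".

the violation lands at event 7, op4's response at time 7: events 1..6 linearize, events 1..7 do not
one real-time candidate order over the 3 completed operations — the register replay rejects it
no completion choice of the 1 pending operation (op3) rescues it — every subset was tried
take op1, op2, op4 (pending dropped): step 3 already fails, because op4 read() → 8 cannot occur there

not linearizable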